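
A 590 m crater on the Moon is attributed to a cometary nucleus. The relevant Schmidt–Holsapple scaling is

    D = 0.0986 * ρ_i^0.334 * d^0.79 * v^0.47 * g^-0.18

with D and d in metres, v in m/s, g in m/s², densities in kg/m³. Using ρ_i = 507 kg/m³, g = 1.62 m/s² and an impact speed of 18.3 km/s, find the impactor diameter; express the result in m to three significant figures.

d ≈ 14.1 m

Rearranging for d: d = [D / (0.0986 · 507^0.334 · 18300^0.47 · 1.62^-0.18)]^(1/0.79).
507^0.334 = 8.007
18300^0.47 = 100.8
1.62^-0.18 = 0.9168
Denominator = 0.0986 × 8.007 × 100.8 × 0.9168 = 72.96
D / 72.96 = 590 / 72.96 = 8.087
d = 8.087^(1/0.79) = 8.087^1.2658 = 14.10 m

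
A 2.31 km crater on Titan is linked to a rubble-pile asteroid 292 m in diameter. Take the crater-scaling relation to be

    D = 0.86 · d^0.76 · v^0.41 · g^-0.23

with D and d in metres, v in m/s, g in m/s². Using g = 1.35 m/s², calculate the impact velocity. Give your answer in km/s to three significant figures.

Rearranging for v: v = [D / (0.86 · 292^0.76 · 1.35^-0.23)]^(1/0.41).
D = 2310 m.
292^0.76 = 74.76
1.35^-0.23 = 0.9333
Denominator = 0.86 × 74.76 × 0.9333 = 60.01
D / 60.01 = 2310 / 60.01 = 38.49
v = 38.49^(1/0.41) = 38.49^2.439 = 7356 m/s

v ≈ 7.36 km/s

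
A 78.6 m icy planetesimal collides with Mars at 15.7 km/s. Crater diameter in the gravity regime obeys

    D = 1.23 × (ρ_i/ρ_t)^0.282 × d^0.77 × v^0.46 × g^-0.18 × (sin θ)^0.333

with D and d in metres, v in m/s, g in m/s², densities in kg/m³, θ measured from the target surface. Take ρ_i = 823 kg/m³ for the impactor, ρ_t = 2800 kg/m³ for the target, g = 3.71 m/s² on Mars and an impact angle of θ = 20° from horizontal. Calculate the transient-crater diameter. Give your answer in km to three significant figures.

D ≈ 1.18 km

In SI units: v = 15700 m/s.
(ρ_i/ρ_t)^0.282 = (823/2800)^0.282 = 0.7080
d^0.77 = 78.6^0.77 = 28.81
v^0.46 = 15700^0.46 = 85.14
g^-0.18 = 3.71^-0.18 = 0.7898
(sin 20°)^0.333 = 0.3420^0.333 = 0.6996
D = 1.23 × 0.7080 × 28.81 × 85.14 × 0.7898 × 0.6996 = 1180 m
   = 1.180 km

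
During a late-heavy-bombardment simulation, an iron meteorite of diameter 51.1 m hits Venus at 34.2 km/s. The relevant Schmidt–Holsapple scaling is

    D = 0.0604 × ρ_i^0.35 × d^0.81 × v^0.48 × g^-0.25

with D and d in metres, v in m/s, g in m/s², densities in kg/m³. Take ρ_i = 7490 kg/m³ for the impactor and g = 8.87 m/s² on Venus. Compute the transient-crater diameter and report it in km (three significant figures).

In SI units: v = 34200 m/s.
ρ_i^0.35 = 7490^0.35 = 22.70
d^0.81 = 51.1^0.81 = 24.20
v^0.48 = 34200^0.48 = 150.1
g^-0.25 = 8.87^-0.25 = 0.5795
D = 0.0604 × 22.70 × 24.20 × 150.1 × 0.5795 = 2886 m
   = 2.886 km

D ≈ 2.89 km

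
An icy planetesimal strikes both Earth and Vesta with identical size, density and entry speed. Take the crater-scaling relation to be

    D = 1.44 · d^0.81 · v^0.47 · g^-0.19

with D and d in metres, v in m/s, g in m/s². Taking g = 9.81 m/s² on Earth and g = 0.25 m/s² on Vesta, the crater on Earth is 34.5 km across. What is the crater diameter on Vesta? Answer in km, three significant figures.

D ≈ 69.3 km

All impactor-dependent factors cancel in the ratio, leaving D_Vesta/D_Earth = (g_Vesta/g_Earth)^-0.19.
(0.25/9.81)^-0.19 = 0.02548^-0.19 = 2.008
D_Vesta = 2.008 × 34.5 km = 69.3 km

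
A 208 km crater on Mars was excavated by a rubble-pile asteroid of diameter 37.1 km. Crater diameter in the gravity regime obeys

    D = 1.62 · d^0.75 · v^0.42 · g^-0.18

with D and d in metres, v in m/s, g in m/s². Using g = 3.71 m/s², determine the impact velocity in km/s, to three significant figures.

Rearranging for v: v = [D / (1.62 · 37100^0.75 · 3.71^-0.18)]^(1/0.42).
D = 208000 m.
37100^0.75 = 2673
3.71^-0.18 = 0.7898
Denominator = 1.62 × 2673 × 0.7898 = 3420
D / 3420 = 208000 / 3420 = 60.82
v = 60.82^(1/0.42) = 60.82^2.381 = 17694 m/s

v ≈ 17.7 km/s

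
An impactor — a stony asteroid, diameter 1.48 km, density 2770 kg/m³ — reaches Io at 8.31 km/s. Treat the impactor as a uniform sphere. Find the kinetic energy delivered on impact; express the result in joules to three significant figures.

E ≈ 1.62 × 10^20 J

d = 1480 m; v = 8310 m/s.
Mass m = (π/6) ρ d³ = (π/6) × 2770 × (1480)³ = 4.702 × 10^12 kg
E = ½ m v² = 0.5 × 4.702 × 10^12 × (8310)² = 1.624 × 10^20 J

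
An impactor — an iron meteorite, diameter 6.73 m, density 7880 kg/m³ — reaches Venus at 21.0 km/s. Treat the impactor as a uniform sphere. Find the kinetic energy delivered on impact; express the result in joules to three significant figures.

E ≈ 2.77 × 10^14 J

v = 21000 m/s.
Mass m = (π/6) ρ d³ = (π/6) × 7880 × (6.73)³ = 1.258 × 10^6 kg
E = ½ m v² = 0.5 × 1.258 × 10^6 × (21000)² = 2.774 × 10^14 J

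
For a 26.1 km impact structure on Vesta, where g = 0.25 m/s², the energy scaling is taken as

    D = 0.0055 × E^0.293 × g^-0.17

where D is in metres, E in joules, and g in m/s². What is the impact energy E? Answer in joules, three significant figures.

E ≈ 2.73 × 10^22 J

Rearranging: E = [D / (0.0055 · g^-0.17)]^(1/0.293).
D = 26100 m.
g^-0.17 = 0.25^-0.17 = 1.266
D / (0.0055 × 1.266) = 26100 / (6.963 × 10^-3) = 3.748 × 10^6
E = (3.748 × 10^6)^3.413 = 2.731 × 10^22 J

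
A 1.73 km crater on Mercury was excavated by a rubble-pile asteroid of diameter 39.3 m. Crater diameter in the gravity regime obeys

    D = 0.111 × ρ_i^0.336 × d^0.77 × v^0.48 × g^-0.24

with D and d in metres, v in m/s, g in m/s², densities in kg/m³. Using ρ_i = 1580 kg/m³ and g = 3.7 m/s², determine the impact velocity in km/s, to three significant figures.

v ≈ 16.7 km/s

Rearranging for v: v = [D / (0.111 · 1580^0.336 · 39.3^0.77 · 3.7^-0.24)]^(1/0.48).
D = 1730 m.
1580^0.336 = 11.88
39.3^0.77 = 16.89
3.7^-0.24 = 0.7305
Denominator = 0.111 × 11.88 × 16.89 × 0.7305 = 16.27
D / 16.27 = 1730 / 16.27 = 106.3
v = 106.3^(1/0.48) = 106.3^2.0833 = 16668 m/s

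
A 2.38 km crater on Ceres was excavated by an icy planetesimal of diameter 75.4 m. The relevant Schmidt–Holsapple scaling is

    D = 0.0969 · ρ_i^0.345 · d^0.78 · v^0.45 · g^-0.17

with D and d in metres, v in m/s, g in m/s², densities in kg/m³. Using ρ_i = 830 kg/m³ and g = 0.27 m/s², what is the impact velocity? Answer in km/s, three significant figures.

v ≈ 11.2 km/s

Rearranging for v: v = [D / (0.0969 · 830^0.345 · 75.4^0.78 · 0.27^-0.17)]^(1/0.45).
D = 2380 m.
830^0.345 = 10.16
75.4^0.78 = 29.13
0.27^-0.17 = 1.249
Denominator = 0.0969 × 10.16 × 29.13 × 1.249 = 35.82
D / 35.82 = 2380 / 35.82 = 66.44
v = 66.44^(1/0.45) = 66.44^2.2222 = 11215 m/s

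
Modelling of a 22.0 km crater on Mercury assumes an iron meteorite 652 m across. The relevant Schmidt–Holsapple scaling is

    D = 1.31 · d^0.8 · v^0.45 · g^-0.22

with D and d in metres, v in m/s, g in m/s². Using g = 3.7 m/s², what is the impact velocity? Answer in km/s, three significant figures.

v ≈ 46.1 km/s

Rearranging for v: v = [D / (1.31 · 652^0.8 · 3.7^-0.22)]^(1/0.45).
D = 22000 m.
652^0.8 = 178.4
3.7^-0.22 = 0.7499
Denominator = 1.31 × 178.4 × 0.7499 = 175.3
D / 175.3 = 22000 / 175.3 = 125.5
v = 125.5^(1/0.45) = 125.5^2.2222 = 46090 m/s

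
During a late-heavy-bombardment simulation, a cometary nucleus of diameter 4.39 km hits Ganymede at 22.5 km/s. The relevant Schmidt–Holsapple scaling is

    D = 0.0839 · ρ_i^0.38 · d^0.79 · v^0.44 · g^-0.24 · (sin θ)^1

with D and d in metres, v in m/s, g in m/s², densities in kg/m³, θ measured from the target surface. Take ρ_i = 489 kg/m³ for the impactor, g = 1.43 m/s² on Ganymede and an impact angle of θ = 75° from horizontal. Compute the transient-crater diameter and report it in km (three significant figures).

D ≈ 48.5 km

In SI units: d = 4390 m, v = 22500 m/s.
ρ_i^0.38 = 489^0.38 = 10.52
d^0.79 = 4390^0.79 = 754.3
v^0.44 = 22500^0.44 = 82.22
g^-0.24 = 1.43^-0.24 = 0.9177
(sin 75°)^1 = 0.9659^1 = 0.9659
D = 0.0839 × 10.52 × 754.3 × 82.22 × 0.9177 × 0.9659 = 48521 m
   = 48.52 km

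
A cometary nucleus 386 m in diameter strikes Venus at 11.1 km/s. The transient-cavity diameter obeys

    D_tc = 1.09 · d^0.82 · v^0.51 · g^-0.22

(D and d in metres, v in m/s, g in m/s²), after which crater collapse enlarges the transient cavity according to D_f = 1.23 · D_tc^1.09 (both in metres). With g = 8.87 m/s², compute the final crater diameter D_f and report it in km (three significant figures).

v = 11100 m/s.
d^0.82 = 386^0.82 = 132.1
v^0.51 = 11100^0.51 = 115.6
g^-0.22 = 8.87^-0.22 = 0.6187
D_tc = 1.09 × 132.1 × 115.6 × 0.6187 = 10300 m
D_f = 1.23 × (10300)^1.09 = 29100 m
     = 29.10 km

D_f ≈ 29.1 km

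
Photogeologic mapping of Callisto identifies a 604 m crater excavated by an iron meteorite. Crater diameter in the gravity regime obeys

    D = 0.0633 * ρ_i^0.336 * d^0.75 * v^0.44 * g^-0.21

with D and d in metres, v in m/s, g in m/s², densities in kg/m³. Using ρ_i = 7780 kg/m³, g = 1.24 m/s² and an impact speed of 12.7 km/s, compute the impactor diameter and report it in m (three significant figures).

Rearranging for d: d = [D / (0.0633 · 7780^0.336 · 12700^0.44 · 1.24^-0.21)]^(1/0.75).
7780^0.336 = 20.29
12700^0.44 = 63.93
1.24^-0.21 = 0.9558
Denominator = 0.0633 × 20.29 × 63.93 × 0.9558 = 78.48
D / 78.48 = 604 / 78.48 = 7.696
d = 7.696^(1/0.75) = 7.696^1.3333 = 15.19 m

d ≈ 15.2 m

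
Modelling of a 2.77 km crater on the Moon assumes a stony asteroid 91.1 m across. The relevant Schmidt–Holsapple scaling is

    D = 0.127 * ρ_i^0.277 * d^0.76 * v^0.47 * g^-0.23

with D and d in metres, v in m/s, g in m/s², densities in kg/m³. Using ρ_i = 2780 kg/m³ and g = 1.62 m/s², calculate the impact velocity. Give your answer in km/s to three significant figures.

v ≈ 13.7 km/s

Rearranging for v: v = [D / (0.127 · 2780^0.277 · 91.1^0.76 · 1.62^-0.23)]^(1/0.47).
D = 2770 m.
2780^0.277 = 8.995
91.1^0.76 = 30.85
1.62^-0.23 = 0.8950
Denominator = 0.127 × 8.995 × 30.85 × 0.8950 = 31.54
D / 31.54 = 2770 / 31.54 = 87.82
v = 87.82^(1/0.47) = 87.82^2.1277 = 13658 m/s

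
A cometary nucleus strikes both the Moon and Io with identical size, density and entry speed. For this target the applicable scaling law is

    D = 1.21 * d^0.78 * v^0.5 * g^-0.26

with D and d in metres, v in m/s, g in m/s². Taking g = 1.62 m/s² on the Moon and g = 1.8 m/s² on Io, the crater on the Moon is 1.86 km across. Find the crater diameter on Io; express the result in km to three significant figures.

D ≈ 1.81 km

All impactor-dependent factors cancel in the ratio, leaving D_Io/D_Moon = (g_Io/g_Moon)^-0.26.
(1.8/1.62)^-0.26 = 1.111^-0.26 = 0.9730
D_Io = 0.9730 × 1.86 km = 1.81 km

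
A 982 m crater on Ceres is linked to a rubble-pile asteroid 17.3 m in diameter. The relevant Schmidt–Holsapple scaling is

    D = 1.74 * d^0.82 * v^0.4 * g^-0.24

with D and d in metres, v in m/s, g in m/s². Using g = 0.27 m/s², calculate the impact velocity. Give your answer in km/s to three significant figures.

v ≈ 9.99 km/s

Rearranging for v: v = [D / (1.74 · 17.3^0.82 · 0.27^-0.24)]^(1/0.4).
17.3^0.82 = 10.36
0.27^-0.24 = 1.369
Denominator = 1.74 × 10.36 × 1.369 = 24.68
D / 24.68 = 982 / 24.68 = 39.79
v = 39.79^(1/0.4) = 39.79^2.5 = 9987 m/s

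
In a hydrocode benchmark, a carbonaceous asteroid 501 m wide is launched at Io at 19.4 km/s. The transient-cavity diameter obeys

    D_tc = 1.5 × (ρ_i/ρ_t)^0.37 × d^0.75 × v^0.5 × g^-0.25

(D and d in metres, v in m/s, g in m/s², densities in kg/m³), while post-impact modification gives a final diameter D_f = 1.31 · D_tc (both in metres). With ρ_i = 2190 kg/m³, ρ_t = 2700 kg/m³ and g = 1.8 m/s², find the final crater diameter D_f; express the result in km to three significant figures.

v = 19400 m/s.
(ρ_i/ρ_t)^0.37 = (2190/2700)^0.37 = 0.9255
d^0.75 = 501^0.75 = 105.9
v^0.5 = 19400^0.5 = 139.3
g^-0.25 = 1.8^-0.25 = 0.8633
D_tc = 1.5 × 0.9255 × 105.9 × 139.3 × 0.8633 = 17680 m
D_f = 1.31 × 17680 = 23161 m
     = 23.16 km

D_f ≈ 23.2 km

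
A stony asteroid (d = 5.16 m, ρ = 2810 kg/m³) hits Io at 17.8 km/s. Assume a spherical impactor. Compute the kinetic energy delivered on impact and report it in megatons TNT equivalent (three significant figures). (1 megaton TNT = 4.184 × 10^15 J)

v = 17800 m/s.
Mass m = (π/6) ρ d³ = (π/6) × 2810 × (5.16)³ = 2.021 × 10^5 kg
E = ½ m v² = 0.5 × 2.021 × 10^5 × (17800)² = 3.202 × 10^13 J
   = 3.202 × 10^13 / 4.184×10^15 = 7.653 × 10^-3 Mt

E ≈ 7.65 × 10^-3 Mt TNT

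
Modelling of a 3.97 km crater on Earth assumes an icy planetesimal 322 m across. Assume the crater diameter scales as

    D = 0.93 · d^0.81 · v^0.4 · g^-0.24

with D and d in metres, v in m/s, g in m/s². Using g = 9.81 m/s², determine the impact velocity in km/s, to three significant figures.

v ≈ 39.1 km/s

Rearranging for v: v = [D / (0.93 · 322^0.81 · 9.81^-0.24)]^(1/0.4).
D = 3970 m.
322^0.81 = 107.5
9.81^-0.24 = 0.5781
Denominator = 0.93 × 107.5 × 0.5781 = 57.80
D / 57.80 = 3970 / 57.80 = 68.69
v = 68.69^(1/0.4) = 68.69^2.5 = 39105 m/s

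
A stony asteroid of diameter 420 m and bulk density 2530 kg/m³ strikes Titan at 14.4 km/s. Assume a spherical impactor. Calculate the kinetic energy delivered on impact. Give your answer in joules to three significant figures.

E ≈ 1.02 × 10^19 J

v = 14400 m/s.
Mass m = (π/6) ρ d³ = (π/6) × 2530 × (420)³ = 9.814 × 10^10 kg
E = ½ m v² = 0.5 × 9.814 × 10^10 × (14400)² = 1.018 × 10^19 J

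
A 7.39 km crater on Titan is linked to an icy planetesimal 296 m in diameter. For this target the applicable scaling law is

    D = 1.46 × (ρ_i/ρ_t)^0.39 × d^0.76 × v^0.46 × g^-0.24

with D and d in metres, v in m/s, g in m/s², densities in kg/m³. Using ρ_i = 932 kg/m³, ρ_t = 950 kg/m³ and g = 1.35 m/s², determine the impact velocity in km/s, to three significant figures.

v ≈ 11.1 km/s

Rearranging for v: v = [D / (1.46 · (932/950)^0.39 · 296^0.76 · 1.35^-0.24)]^(1/0.46).
D = 7390 m.
(932/950)^0.39 = 0.9926
296^0.76 = 75.54
1.35^-0.24 = 0.9305
Denominator = 1.46 × 0.9926 × 75.54 × 0.9305 = 101.9
D / 101.9 = 7390 / 101.9 = 72.52
v = 72.52^(1/0.46) = 72.52^2.1739 = 11078 m/s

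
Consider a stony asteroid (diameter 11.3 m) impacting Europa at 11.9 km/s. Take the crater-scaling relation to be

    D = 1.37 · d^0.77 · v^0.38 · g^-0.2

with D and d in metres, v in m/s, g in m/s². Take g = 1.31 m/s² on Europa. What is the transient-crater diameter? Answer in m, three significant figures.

In SI units: v = 11900 m/s.
d^0.77 = 11.3^0.77 = 6.469
v^0.38 = 11900^0.38 = 35.38
g^-0.2 = 1.31^-0.2 = 0.9474
D = 1.37 × 6.469 × 35.38 × 0.9474 = 297.1 m

D ≈ 297 m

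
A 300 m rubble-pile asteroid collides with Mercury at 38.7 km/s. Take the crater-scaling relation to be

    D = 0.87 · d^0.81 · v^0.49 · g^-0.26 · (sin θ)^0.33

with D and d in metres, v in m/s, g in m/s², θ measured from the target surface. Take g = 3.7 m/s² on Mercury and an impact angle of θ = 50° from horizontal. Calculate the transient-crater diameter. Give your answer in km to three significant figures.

D ≈ 10.2 km

In SI units: v = 38700 m/s.
d^0.81 = 300^0.81 = 101.5
v^0.49 = 38700^0.49 = 177.0
g^-0.26 = 3.7^-0.26 = 0.7117
(sin 50°)^0.33 = 0.7660^0.33 = 0.9158
D = 0.87 × 101.5 × 177.0 × 0.7117 × 0.9158 = 10187 m
   = 10.19 km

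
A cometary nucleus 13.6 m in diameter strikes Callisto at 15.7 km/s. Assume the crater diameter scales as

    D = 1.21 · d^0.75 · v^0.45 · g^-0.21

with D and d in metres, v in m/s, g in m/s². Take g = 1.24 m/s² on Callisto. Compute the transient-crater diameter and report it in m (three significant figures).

D ≈ 633 m

In SI units: v = 15700 m/s.
d^0.75 = 13.6^0.75 = 7.082
v^0.45 = 15700^0.45 = 77.30
g^-0.21 = 1.24^-0.21 = 0.9558
D = 1.21 × 7.082 × 77.30 × 0.9558 = 633.1 m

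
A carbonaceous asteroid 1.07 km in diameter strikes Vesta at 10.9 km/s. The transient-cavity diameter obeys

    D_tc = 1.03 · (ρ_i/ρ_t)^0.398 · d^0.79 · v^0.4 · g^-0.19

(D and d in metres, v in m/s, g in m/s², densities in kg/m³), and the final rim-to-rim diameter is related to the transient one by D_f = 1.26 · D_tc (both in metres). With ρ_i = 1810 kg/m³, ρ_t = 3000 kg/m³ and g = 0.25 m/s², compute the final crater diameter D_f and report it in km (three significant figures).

In SI: d = 1070 m, v = 10900 m/s.
(ρ_i/ρ_t)^0.398 = (1810/3000)^0.398 = 0.8178
d^0.79 = 1070^0.79 = 247.3
v^0.4 = 10900^0.4 = 41.21
g^-0.19 = 0.25^-0.19 = 1.301
D_tc = 1.03 × 0.8178 × 247.3 × 41.21 × 1.301 = 11170 m
D_f = 1.26 × 11170 = 14074 m
     = 14.07 km

D_f ≈ 14.1 km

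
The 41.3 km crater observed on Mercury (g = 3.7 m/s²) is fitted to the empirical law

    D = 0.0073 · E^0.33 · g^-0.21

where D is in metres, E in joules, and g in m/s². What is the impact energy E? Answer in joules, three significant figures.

Rearranging: E = [D / (0.0073 · g^-0.21)]^(1/0.33).
D = 41300 m.
g^-0.21 = 3.7^-0.21 = 0.7598
D / (0.0073 × 0.7598) = 41300 / (5.547 × 10^-3) = 7.445 × 10^6
E = (7.445 × 10^6)^3.0303 = 6.665 × 10^20 J

E ≈ 6.67 × 10^20 J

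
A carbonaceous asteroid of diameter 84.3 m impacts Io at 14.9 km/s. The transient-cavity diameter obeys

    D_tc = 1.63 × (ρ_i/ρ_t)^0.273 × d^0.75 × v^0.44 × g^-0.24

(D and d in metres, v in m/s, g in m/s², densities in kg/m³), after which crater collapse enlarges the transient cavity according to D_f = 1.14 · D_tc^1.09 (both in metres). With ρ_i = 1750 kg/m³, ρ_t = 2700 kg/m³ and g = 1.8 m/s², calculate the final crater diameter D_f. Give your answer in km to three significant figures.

v = 14900 m/s.
(ρ_i/ρ_t)^0.273 = (1750/2700)^0.273 = 0.8884
d^0.75 = 84.3^0.75 = 27.82
v^0.44 = 14900^0.44 = 68.58
g^-0.24 = 1.8^-0.24 = 0.8684
D_tc = 1.63 × 0.8884 × 27.82 × 68.58 × 0.8684 = 2399 m
D_f = 1.14 × (2399)^1.09 = 5510 m
     = 5.510 km

D_f ≈ 5.51 km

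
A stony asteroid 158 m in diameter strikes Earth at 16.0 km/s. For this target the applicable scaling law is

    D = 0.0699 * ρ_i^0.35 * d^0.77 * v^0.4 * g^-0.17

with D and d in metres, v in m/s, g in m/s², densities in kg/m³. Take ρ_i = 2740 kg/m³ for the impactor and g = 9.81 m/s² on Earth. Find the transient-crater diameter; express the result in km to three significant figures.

D ≈ 1.79 km

In SI units: v = 16000 m/s.
ρ_i^0.35 = 2740^0.35 = 15.97
d^0.77 = 158^0.77 = 49.31
v^0.4 = 16000^0.4 = 48.04
g^-0.17 = 9.81^-0.17 = 0.6783
D = 0.0699 × 15.97 × 49.31 × 48.04 × 0.6783 = 1794 m
   = 1.794 km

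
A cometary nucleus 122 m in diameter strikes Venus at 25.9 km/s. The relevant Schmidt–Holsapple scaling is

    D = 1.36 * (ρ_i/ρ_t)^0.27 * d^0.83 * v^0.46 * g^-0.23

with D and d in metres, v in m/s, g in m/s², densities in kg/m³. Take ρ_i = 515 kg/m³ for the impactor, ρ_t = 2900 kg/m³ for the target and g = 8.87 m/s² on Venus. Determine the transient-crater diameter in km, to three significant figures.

In SI units: v = 25900 m/s.
(ρ_i/ρ_t)^0.27 = (515/2900)^0.27 = 0.6271
d^0.83 = 122^0.83 = 53.91
v^0.46 = 25900^0.46 = 107.2
g^-0.23 = 8.87^-0.23 = 0.6053
D = 1.36 × 0.6271 × 53.91 × 107.2 × 0.6053 = 2983 m
   = 2.983 km

D ≈ 2.98 km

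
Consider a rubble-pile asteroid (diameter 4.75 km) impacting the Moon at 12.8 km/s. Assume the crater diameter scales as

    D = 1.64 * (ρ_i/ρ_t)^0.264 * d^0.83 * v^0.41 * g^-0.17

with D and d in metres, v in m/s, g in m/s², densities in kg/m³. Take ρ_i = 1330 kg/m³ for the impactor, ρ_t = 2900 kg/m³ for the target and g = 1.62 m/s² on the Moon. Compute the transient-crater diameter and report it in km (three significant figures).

D ≈ 66.9 km

In SI units: d = 4750 m, v = 12800 m/s.
(ρ_i/ρ_t)^0.264 = (1330/2900)^0.264 = 0.8140
d^0.83 = 4750^0.83 = 1126
v^0.41 = 12800^0.41 = 48.30
g^-0.17 = 1.62^-0.17 = 0.9213
D = 1.64 × 0.8140 × 1126 × 48.30 × 0.9213 = 66889 m
   = 66.89 km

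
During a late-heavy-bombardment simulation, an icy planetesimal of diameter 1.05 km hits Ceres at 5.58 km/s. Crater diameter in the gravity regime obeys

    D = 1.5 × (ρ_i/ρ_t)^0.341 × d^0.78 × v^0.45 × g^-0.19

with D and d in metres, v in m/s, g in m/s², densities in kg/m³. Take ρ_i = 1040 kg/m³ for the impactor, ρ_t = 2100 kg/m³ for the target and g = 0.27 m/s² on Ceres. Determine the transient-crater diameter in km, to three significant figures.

D ≈ 16.7 km

In SI units: d = 1050 m, v = 5580 m/s.
(ρ_i/ρ_t)^0.341 = (1040/2100)^0.341 = 0.7869
d^0.78 = 1050^0.78 = 227.3
v^0.45 = 5580^0.45 = 48.53
g^-0.19 = 0.27^-0.19 = 1.282
D = 1.5 × 0.7869 × 227.3 × 48.53 × 1.282 = 16692 m
   = 16.69 km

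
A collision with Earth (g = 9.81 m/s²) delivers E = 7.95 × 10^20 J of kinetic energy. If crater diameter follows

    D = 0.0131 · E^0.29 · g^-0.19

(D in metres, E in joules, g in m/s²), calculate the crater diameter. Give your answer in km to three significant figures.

D ≈ 9.77 km

E^0.29 = (7.95 × 10^20)^0.29 = 1.151 × 10^6
g^-0.19 = 9.81^-0.19 = 0.6480
D = 0.0131 × 1.151 × 10^6 × 0.6480 = 9771 m
   = 9.771 km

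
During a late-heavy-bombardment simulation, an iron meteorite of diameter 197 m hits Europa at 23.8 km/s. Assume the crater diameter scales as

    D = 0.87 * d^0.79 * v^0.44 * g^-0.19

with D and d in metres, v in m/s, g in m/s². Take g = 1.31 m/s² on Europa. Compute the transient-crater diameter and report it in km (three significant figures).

In SI units: v = 23800 m/s.
d^0.79 = 197^0.79 = 64.96
v^0.44 = 23800^0.44 = 84.27
g^-0.19 = 1.31^-0.19 = 0.9500
D = 0.87 × 64.96 × 84.27 × 0.9500 = 4524 m
   = 4.524 km

D ≈ 4.52 km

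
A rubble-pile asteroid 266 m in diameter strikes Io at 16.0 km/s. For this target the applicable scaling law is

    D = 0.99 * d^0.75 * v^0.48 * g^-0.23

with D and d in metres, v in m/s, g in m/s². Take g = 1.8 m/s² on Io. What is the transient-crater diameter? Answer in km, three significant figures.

In SI units: v = 16000 m/s.
d^0.75 = 266^0.75 = 65.87
v^0.48 = 16000^0.48 = 104.2
g^-0.23 = 1.8^-0.23 = 0.8735
D = 0.99 × 65.87 × 104.2 × 0.8735 = 5935 m
   = 5.935 km

D ≈ 5.94 km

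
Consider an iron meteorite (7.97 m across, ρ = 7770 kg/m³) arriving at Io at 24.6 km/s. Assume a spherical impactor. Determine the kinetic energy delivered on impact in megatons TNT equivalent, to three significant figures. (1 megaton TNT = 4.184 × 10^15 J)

E ≈ 0.149 Mt TNT

v = 24600 m/s.
Mass m = (π/6) ρ d³ = (π/6) × 7770 × (7.97)³ = 2.060 × 10^6 kg
E = ½ m v² = 0.5 × 2.060 × 10^6 × (24600)² = 6.233 × 10^14 J
   = 6.233 × 10^14 / 4.184×10^15 = 0.1490 Mt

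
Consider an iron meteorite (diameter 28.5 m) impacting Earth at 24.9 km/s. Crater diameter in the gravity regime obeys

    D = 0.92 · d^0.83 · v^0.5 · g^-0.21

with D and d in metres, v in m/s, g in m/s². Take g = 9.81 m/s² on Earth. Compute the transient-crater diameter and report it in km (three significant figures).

In SI units: v = 24900 m/s.
d^0.83 = 28.5^0.83 = 16.13
v^0.5 = 24900^0.5 = 157.8
g^-0.21 = 9.81^-0.21 = 0.6191
D = 0.92 × 16.13 × 157.8 × 0.6191 = 1450 m
   = 1.450 km

D ≈ 1.45 km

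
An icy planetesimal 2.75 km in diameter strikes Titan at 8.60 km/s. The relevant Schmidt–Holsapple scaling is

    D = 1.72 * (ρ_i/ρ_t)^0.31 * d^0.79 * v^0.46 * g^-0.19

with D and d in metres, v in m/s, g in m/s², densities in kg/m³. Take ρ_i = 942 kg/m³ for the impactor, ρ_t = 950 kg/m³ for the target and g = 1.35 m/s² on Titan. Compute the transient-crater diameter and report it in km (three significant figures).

D ≈ 54.5 km

In SI units: d = 2750 m, v = 8600 m/s.
(ρ_i/ρ_t)^0.31 = (942/950)^0.31 = 0.9974
d^0.79 = 2750^0.79 = 521.3
v^0.46 = 8600^0.46 = 64.55
g^-0.19 = 1.35^-0.19 = 0.9446
D = 1.72 × 0.9974 × 521.3 × 64.55 × 0.9446 = 54529 m
   = 54.53 km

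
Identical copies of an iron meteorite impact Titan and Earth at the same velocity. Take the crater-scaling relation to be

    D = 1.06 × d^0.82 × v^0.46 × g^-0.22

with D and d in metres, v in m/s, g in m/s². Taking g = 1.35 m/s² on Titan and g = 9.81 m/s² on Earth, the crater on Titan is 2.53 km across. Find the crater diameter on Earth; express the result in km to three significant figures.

D ≈ 1.64 km

All impactor-dependent factors cancel in the ratio, leaving D_Earth/D_Titan = (g_Earth/g_Titan)^-0.22.
(9.81/1.35)^-0.22 = 7.267^-0.22 = 0.6464
D_Earth = 0.6464 × 2.53 km = 1.64 km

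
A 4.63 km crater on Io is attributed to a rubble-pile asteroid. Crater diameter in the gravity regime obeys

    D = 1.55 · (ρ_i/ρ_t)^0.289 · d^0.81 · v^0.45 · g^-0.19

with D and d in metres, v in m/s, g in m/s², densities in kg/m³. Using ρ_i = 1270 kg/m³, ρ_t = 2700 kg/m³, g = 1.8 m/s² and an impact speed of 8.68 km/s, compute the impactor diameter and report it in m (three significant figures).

Rearranging for d: d = [D / (1.55 · (1270/2700)^0.289 · 8680^0.45 · 1.8^-0.19)]^(1/0.81).
D = 4630 m.
(1270/2700)^0.289 = 0.8041
8680^0.45 = 59.20
1.8^-0.19 = 0.8943
Denominator = 1.55 × 0.8041 × 59.20 × 0.8943 = 65.99
D / 65.99 = 4630 / 65.99 = 70.16
d = 70.16^(1/0.81) = 70.16^1.2346 = 190.2 m

d ≈ 190 m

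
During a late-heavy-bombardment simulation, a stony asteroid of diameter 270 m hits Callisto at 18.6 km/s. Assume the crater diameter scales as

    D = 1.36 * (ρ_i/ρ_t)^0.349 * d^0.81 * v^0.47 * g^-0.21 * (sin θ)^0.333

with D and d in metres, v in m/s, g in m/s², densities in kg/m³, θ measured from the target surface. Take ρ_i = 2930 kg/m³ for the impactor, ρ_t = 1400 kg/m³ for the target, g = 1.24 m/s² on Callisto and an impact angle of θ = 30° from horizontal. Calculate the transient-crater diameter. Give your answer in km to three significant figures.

D ≈ 12.6 km

In SI units: v = 18600 m/s.
(ρ_i/ρ_t)^0.349 = (2930/1400)^0.349 = 1.294
d^0.81 = 270^0.81 = 93.20
v^0.47 = 18600^0.47 = 101.5
g^-0.21 = 1.24^-0.21 = 0.9558
(sin 30°)^0.333 = 0.5000^0.333 = 0.7939
D = 1.36 × 1.294 × 93.20 × 101.5 × 0.9558 × 0.7939 = 12632 m
   = 12.63 km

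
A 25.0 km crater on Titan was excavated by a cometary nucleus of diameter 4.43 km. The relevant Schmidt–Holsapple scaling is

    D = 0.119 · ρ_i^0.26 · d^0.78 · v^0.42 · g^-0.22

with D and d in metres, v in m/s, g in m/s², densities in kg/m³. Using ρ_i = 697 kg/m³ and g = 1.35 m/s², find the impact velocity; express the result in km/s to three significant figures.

v ≈ 16.2 km/s

Rearranging for v: v = [D / (0.119 · 697^0.26 · 4430^0.78 · 1.35^-0.22)]^(1/0.42).
D = 25000 m.
697^0.26 = 5.486
4430^0.78 = 698.5
1.35^-0.22 = 0.9361
Denominator = 0.119 × 5.486 × 698.5 × 0.9361 = 426.9
D / 426.9 = 25000 / 426.9 = 58.56
v = 58.56^(1/0.42) = 58.56^2.381 = 16168 m/s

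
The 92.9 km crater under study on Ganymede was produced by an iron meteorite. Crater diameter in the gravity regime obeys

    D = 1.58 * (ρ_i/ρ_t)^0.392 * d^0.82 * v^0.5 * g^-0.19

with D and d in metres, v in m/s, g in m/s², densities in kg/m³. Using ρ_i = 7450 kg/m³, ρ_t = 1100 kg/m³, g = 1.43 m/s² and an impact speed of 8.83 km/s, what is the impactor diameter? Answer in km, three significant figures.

d ≈ 1.12 km

Rearranging for d: d = [D / (1.58 · (7450/1100)^0.392 · 8830^0.5 · 1.43^-0.19)]^(1/0.82).
D = 92900 m.
(7450/1100)^0.392 = 2.117
8830^0.5 = 93.97
1.43^-0.19 = 0.9343
Denominator = 1.58 × 2.117 × 93.97 × 0.9343 = 293.7
D / 293.7 = 92900 / 293.7 = 316.3
d = 316.3^(1/0.82) = 316.3^1.2195 = 1119 m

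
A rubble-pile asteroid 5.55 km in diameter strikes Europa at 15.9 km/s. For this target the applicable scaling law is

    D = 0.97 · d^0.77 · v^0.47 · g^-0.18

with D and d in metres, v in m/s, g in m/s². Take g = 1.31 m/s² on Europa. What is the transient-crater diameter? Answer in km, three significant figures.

D ≈ 66.6 km

In SI units: d = 5550 m, v = 15900 m/s.
d^0.77 = 5550^0.77 = 764.0
v^0.47 = 15900^0.47 = 94.33
g^-0.18 = 1.31^-0.18 = 0.9526
D = 0.97 × 764.0 × 94.33 × 0.9526 = 66593 m
   = 66.59 km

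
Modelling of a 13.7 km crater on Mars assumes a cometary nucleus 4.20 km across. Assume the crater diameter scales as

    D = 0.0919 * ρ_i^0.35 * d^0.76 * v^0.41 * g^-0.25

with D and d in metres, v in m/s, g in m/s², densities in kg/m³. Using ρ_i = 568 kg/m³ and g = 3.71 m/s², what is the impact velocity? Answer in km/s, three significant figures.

v ≈ 7.90 km/s

Rearranging for v: v = [D / (0.0919 · 568^0.35 · 4200^0.76 · 3.71^-0.25)]^(1/0.41).
D = 13700 m.
568^0.35 = 9.205
4200^0.76 = 567.1
3.71^-0.25 = 0.7205
Denominator = 0.0919 × 9.205 × 567.1 × 0.7205 = 345.6
D / 345.6 = 13700 / 345.6 = 39.64
v = 39.64^(1/0.41) = 39.64^2.439 = 7904 m/s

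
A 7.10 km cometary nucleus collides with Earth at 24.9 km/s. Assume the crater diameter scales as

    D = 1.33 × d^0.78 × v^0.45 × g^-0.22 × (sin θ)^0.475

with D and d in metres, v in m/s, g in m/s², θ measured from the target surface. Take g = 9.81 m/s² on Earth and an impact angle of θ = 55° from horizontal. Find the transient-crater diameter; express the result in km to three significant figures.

In SI units: d = 7100 m, v = 24900 m/s.
d^0.78 = 7100^0.78 = 1009
v^0.45 = 24900^0.45 = 95.12
g^-0.22 = 9.81^-0.22 = 0.6051
(sin 55°)^0.475 = 0.8192^0.475 = 0.9096
D = 1.33 × 1009 × 95.12 × 0.6051 × 0.9096 = 70257 m
   = 70.26 km

D ≈ 70.3 km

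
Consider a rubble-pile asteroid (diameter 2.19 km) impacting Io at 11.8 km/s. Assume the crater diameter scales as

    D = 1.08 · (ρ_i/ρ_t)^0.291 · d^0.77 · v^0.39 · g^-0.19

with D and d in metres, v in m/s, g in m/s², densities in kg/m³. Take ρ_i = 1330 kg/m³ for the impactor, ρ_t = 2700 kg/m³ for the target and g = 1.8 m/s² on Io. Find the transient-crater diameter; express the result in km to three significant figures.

D ≈ 11.4 km

In SI units: d = 2190 m, v = 11800 m/s.
(ρ_i/ρ_t)^0.291 = (1330/2700)^0.291 = 0.8138
d^0.77 = 2190^0.77 = 373.4
v^0.39 = 11800^0.39 = 38.73
g^-0.19 = 1.8^-0.19 = 0.8943
D = 1.08 × 0.8138 × 373.4 × 38.73 × 0.8943 = 11367 m
   = 11.37 km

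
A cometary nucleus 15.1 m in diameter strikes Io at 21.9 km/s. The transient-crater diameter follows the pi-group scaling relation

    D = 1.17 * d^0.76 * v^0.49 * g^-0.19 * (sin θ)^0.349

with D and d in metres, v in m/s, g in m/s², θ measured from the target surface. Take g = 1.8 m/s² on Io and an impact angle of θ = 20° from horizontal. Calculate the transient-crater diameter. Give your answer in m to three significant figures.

In SI units: v = 21900 m/s.
d^0.76 = 15.1^0.76 = 7.871
v^0.49 = 21900^0.49 = 133.9
g^-0.19 = 1.8^-0.19 = 0.8943
(sin 20°)^0.349 = 0.3420^0.349 = 0.6877
D = 1.17 × 7.871 × 133.9 × 0.8943 × 0.6877 = 758.4 m

D ≈ 758 m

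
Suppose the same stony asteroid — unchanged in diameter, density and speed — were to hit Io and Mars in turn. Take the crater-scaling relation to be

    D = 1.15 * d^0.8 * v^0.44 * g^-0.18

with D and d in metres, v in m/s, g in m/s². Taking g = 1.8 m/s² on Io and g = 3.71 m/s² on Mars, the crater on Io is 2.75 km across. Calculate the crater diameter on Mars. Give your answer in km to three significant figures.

D ≈ 2.41 km

All impactor-dependent factors cancel in the ratio, leaving D_Mars/D_Io = (g_Mars/g_Io)^-0.18.
(3.71/1.8)^-0.18 = 2.061^-0.18 = 0.8779
D_Mars = 0.8779 × 2.75 km = 2.41 km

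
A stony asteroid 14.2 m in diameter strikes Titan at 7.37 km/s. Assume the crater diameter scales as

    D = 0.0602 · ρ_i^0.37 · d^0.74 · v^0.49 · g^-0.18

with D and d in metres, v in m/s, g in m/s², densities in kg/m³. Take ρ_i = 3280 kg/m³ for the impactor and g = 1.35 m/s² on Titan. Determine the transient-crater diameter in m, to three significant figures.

In SI units: v = 7370 m/s.
ρ_i^0.37 = 3280^0.37 = 19.99
d^0.74 = 14.2^0.74 = 7.123
v^0.49 = 7370^0.49 = 78.53
g^-0.18 = 1.35^-0.18 = 0.9474
D = 0.0602 × 19.99 × 7.123 × 78.53 × 0.9474 = 637.7 m

D ≈ 638 m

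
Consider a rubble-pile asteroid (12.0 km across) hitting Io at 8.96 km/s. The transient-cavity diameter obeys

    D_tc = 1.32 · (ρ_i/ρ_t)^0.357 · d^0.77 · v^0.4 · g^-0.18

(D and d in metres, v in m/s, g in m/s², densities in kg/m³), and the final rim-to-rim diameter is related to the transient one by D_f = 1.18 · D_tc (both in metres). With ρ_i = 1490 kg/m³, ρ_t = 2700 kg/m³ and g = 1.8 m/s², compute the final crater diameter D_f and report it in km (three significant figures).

In SI: d = 12000 m, v = 8960 m/s.
(ρ_i/ρ_t)^0.357 = (1490/2700)^0.357 = 0.8088
d^0.77 = 12000^0.77 = 1383
v^0.4 = 8960^0.4 = 38.10
g^-0.18 = 1.8^-0.18 = 0.8996
D_tc = 1.32 × 0.8088 × 1383 × 38.10 × 0.8996 = 50610 m
D_f = 1.18 × 50610 = 59720 m
     = 59.72 km

D_f ≈ 59.7 km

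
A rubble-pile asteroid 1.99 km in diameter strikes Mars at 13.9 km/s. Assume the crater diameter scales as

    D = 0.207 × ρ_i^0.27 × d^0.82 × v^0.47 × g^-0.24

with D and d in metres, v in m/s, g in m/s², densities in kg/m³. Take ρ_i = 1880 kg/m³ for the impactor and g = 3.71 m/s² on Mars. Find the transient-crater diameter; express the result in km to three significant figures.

In SI units: d = 1990 m, v = 13900 m/s.
ρ_i^0.27 = 1880^0.27 = 7.656
d^0.82 = 1990^0.82 = 507.1
v^0.47 = 13900^0.47 = 88.56
g^-0.24 = 3.71^-0.24 = 0.7300
D = 0.207 × 7.656 × 507.1 × 88.56 × 0.7300 = 51955 m
   = 51.95 km

D ≈ 52.0 km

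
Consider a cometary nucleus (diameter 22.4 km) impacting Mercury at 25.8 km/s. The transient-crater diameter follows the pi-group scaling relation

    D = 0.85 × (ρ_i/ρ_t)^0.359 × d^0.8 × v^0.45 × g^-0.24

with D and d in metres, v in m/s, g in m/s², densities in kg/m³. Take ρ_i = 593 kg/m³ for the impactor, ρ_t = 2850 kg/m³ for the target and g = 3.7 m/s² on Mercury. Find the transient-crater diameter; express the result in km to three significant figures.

In SI units: d = 22400 m, v = 25800 m/s.
(ρ_i/ρ_t)^0.359 = (593/2850)^0.359 = 0.5692
d^0.8 = 22400^0.8 = 3021
v^0.45 = 25800^0.45 = 96.66
g^-0.24 = 3.7^-0.24 = 0.7305
D = 0.85 × 0.5692 × 3021 × 96.66 × 0.7305 = 1.032 × 10^5 m
   = 103.2 km

D ≈ 103 km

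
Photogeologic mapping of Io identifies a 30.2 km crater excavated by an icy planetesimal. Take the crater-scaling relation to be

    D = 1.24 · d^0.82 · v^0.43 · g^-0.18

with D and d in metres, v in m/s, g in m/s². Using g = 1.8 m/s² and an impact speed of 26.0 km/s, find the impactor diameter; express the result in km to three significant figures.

Rearranging for d: d = [D / (1.24 · 26000^0.43 · 1.8^-0.18)]^(1/0.82).
D = 30200 m.
26000^0.43 = 79.15
1.8^-0.18 = 0.8996
Denominator = 1.24 × 79.15 × 0.8996 = 88.29
D / 88.29 = 30200 / 88.29 = 342.1
d = 342.1^(1/0.82) = 342.1^1.2195 = 1231 m

d ≈ 1.23 km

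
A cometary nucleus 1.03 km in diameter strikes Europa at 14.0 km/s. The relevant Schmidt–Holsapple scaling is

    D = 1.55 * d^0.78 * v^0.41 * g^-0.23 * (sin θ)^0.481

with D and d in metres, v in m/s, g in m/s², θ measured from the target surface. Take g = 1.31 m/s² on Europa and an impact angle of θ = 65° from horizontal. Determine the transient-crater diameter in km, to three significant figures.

D ≈ 15.6 km

In SI units: d = 1030 m, v = 14000 m/s.
d^0.78 = 1030^0.78 = 223.9
v^0.41 = 14000^0.41 = 50.11
g^-0.23 = 1.31^-0.23 = 0.9398
(sin 65°)^0.481 = 0.9063^0.481 = 0.9538
D = 1.55 × 223.9 × 50.11 × 0.9398 × 0.9538 = 15588 m
   = 15.59 km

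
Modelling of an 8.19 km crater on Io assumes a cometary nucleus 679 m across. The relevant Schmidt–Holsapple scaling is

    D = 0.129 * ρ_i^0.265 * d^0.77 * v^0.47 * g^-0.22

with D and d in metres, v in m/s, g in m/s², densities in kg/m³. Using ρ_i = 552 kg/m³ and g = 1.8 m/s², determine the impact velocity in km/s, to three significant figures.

v ≈ 14.2 km/s

Rearranging for v: v = [D / (0.129 · 552^0.265 · 679^0.77 · 1.8^-0.22)]^(1/0.47).
D = 8190 m.
552^0.265 = 5.329
679^0.77 = 151.5
1.8^-0.22 = 0.8787
Denominator = 0.129 × 5.329 × 151.5 × 0.8787 = 91.51
D / 91.51 = 8190 / 91.51 = 89.50
v = 89.50^(1/0.47) = 89.50^2.1277 = 14220 m/s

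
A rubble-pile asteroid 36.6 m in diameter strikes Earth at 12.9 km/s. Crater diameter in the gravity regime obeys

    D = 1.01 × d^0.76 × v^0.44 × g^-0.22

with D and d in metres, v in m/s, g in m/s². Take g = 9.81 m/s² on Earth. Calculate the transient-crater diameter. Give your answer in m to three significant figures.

D ≈ 607 m

In SI units: v = 12900 m/s.
d^0.76 = 36.6^0.76 = 15.43
v^0.44 = 12900^0.44 = 64.37
g^-0.22 = 9.81^-0.22 = 0.6051
D = 1.01 × 15.43 × 64.37 × 0.6051 = 607.0 m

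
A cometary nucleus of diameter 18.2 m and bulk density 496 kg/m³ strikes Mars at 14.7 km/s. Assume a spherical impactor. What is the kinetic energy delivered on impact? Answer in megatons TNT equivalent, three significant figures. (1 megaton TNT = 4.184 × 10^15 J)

v = 14700 m/s.
Mass m = (π/6) ρ d³ = (π/6) × 496 × (18.2)³ = 1.566 × 10^6 kg
E = ½ m v² = 0.5 × 1.566 × 10^6 × (14700)² = 1.692 × 10^14 J
   = 1.692 × 10^14 / 4.184×10^15 = 0.04044 Mt

E ≈ 0.0404 Mt TNT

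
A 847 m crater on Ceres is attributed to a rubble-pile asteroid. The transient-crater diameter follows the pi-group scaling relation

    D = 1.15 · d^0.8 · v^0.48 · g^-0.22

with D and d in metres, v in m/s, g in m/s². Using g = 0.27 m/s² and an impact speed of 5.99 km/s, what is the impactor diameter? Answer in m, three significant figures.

Rearranging for d: d = [D / (1.15 · 5990^0.48 · 0.27^-0.22)]^(1/0.8).
5990^0.48 = 65.04
0.27^-0.22 = 1.334
Denominator = 1.15 × 65.04 × 1.334 = 99.78
D / 99.78 = 847 / 99.78 = 8.489
d = 8.489^(1/0.8) = 8.489^1.25 = 14.49 m

d ≈ 14.5 m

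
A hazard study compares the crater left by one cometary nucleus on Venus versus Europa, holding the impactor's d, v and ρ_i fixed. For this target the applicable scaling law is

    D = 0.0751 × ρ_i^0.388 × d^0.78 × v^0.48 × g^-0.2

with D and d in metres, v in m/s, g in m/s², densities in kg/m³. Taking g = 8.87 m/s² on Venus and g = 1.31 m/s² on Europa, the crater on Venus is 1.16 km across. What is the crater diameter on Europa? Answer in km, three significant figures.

D ≈ 1.70 km

All impactor-dependent factors cancel in the ratio, leaving D_Europa/D_Venus = (g_Europa/g_Venus)^-0.2.
(1.31/8.87)^-0.2 = 0.1477^-0.2 = 1.466
D_Europa = 1.466 × 1.16 km = 1.70 km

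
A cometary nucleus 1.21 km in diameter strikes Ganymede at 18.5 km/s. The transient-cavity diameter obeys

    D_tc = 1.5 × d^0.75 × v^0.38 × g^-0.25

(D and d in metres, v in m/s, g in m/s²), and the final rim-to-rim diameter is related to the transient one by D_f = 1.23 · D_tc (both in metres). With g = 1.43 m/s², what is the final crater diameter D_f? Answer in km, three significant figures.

D_f ≈ 14.5 km

In SI: d = 1210 m, v = 18500 m/s.
d^0.75 = 1210^0.75 = 205.2
v^0.38 = 18500^0.38 = 41.83
g^-0.25 = 1.43^-0.25 = 0.9145
D_tc = 1.5 × 205.2 × 41.83 × 0.9145 = 11770 m
D_f = 1.23 × 11770 = 14477 m
     = 14.48 km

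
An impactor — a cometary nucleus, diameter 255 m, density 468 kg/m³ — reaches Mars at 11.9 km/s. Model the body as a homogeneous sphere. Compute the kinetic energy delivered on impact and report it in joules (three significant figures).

v = 11900 m/s.
Mass m = (π/6) ρ d³ = (π/6) × 468 × (255)³ = 4.063 × 10^9 kg
E = ½ m v² = 0.5 × 4.063 × 10^9 × (11900)² = 2.877 × 10^17 J

E ≈ 2.88 × 10^17 J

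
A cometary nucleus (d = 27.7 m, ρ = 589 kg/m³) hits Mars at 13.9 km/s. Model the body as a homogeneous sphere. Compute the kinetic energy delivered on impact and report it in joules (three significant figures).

E ≈ 6.33 × 10^14 J

v = 13900 m/s.
Mass m = (π/6) ρ d³ = (π/6) × 589 × (27.7)³ = 6.555 × 10^6 kg
E = ½ m v² = 0.5 × 6.555 × 10^6 × (13900)² = 6.332 × 10^14 J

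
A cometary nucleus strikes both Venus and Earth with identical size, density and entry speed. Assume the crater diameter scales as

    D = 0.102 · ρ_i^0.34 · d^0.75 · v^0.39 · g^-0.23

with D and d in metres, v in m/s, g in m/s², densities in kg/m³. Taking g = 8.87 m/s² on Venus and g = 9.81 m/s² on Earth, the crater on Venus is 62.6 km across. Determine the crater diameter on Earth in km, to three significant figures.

D ≈ 61.2 km

All impactor-dependent factors cancel in the ratio, leaving D_Earth/D_Venus = (g_Earth/g_Venus)^-0.23.
(9.81/8.87)^-0.23 = 1.106^-0.23 = 0.9771
D_Earth = 0.9771 × 62.6 km = 61.2 km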